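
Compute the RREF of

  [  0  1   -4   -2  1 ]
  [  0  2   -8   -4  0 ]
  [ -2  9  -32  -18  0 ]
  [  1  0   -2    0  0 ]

[[1, 0, -2, 0, 0], [0, 1, -4, -2, 0], [0, 0, 0, 0, 1], [0, 0, 0, 0, 0]]

Swap R1 and R3.
  [ -2  9  -32  -18  0 ]
  [  0  2   -8   -4  0 ]
  [  0  1   -4   -2  1 ]
  [  1  0   -2    0  0 ]
Multiply R1 by -1/2.
  [ 1  -9/2  16   9  0 ]
  [ 0     2  -8  -4  0 ]
  [ 0     1  -4  -2  1 ]
  [ 1     0  -2   0  0 ]
Subtract R1 from R4.
  [ 1  -9/2   16   9  0 ]
  [ 0     2   -8  -4  0 ]
  [ 0     1   -4  -2  1 ]
  [ 0   9/2  -18  -9  0 ]
Multiply R2 by 1/2.
  [ 1  -9/2   16   9  0 ]
  [ 0     1   -4  -2  0 ]
  [ 0     1   -4  -2  1 ]
  [ 0   9/2  -18  -9  0 ]
Subtract R2 from R3.
  [ 1  -9/2   16   9  0 ]
  [ 0     1   -4  -2  0 ]
  [ 0     0    0   0  1 ]
  [ 0   9/2  -18  -9  0 ]
Subtract 9/2 times R2 from R4.
  [ 1  -9/2  16   9  0 ]
  [ 0     1  -4  -2  0 ]
  [ 0     0   0   0  1 ]
  [ 0     0   0   0  0 ]
Add 9/2 times R2 to R1.
  [ 1  0  -2   0  0 ]
  [ 0  1  -4  -2  0 ]
  [ 0  0   0   0  1 ]
  [ 0  0   0   0  0 ]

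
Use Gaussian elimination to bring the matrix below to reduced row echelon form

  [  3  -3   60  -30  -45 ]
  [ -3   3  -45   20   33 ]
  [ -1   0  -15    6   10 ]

[[1, 0, 0, 4, 2], [0, 1, 0, 2/3, 1], [0, 0, 1, -2/3, -4/5]]

R1 -> 1/3·R1
R2 -> R2 + 3·R1
R3 -> R3 + R1
R2 <=> R3
R2 -> -1·R2
R3 -> 1/15·R3
R2 -> R2 + 5·R3
R1 -> R1 − 20·R3
R1 -> R1 + R2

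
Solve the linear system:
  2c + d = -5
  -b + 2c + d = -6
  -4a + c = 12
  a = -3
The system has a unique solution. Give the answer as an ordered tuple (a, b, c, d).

(-3, 1, 0, -5)

Form the augmented matrix and row-reduce:
  [  0   0  2  1  |  -5 ]
  [  0  -1  2  1  |  -6 ]
  [ -4   0  1  0  |  12 ]
  [  1   0  0  0  |  -3 ]
r1 <-> r3
  [ -4   0  1  0  |  12 ]
  [  0  -1  2  1  |  -6 ]
  [  0   0  2  1  |  -5 ]
  [  1   0  0  0  |  -3 ]
r1 -> -1/4·r1
  [ 1   0  -1/4  0  |  -3 ]
  [ 0  -1     2  1  |  -6 ]
  [ 0   0     2  1  |  -5 ]
  [ 1   0     0  0  |  -3 ]
r4 -> r4 − r1
  [ 1   0  -1/4  0  |  -3 ]
  [ 0  -1     2  1  |  -6 ]
  [ 0   0     2  1  |  -5 ]
  [ 0   0   1/4  0  |   0 ]
r2 -> -1·r2
  [ 1  0  -1/4   0  |  -3 ]
  [ 0  1    -2  -1  |   6 ]
  [ 0  0     2   1  |  -5 ]
  [ 0  0   1/4   0  |   0 ]
r3 -> 1/2·r3
  [ 1  0  -1/4    0  |    -3 ]
  [ 0  1    -2   -1  |     6 ]
  [ 0  0     1  1/2  |  -5/2 ]
  [ 0  0   1/4    0  |     0 ]
r4 -> r4 − 1/4·r3
  [ 1  0  -1/4     0  |    -3 ]
  [ 0  1    -2    -1  |     6 ]
  [ 0  0     1   1/2  |  -5/2 ]
  [ 0  0     0  -1/8  |   5/8 ]
r4 -> -8·r4
  [ 1  0  -1/4    0  |    -3 ]
  [ 0  1    -2   -1  |     6 ]
  [ 0  0     1  1/2  |  -5/2 ]
  [ 0  0     0    1  |    -5 ]
r3 -> r3 − 1/2·r4
  [ 1  0  -1/4   0  |  -3 ]
  [ 0  1    -2  -1  |   6 ]
  [ 0  0     1   0  |   0 ]
  [ 0  0     0   1  |  -5 ]
r2 -> r2 + r4
  [ 1  0  -1/4  0  |  -3 ]
  [ 0  1    -2  0  |   1 ]
  [ 0  0     1  0  |   0 ]
  [ 0  0     0  1  |  -5 ]
r2 -> r2 + 2·r3
  [ 1  0  -1/4  0  |  -3 ]
  [ 0  1     0  0  |   1 ]
  [ 0  0     1  0  |   0 ]
  [ 0  0     0  1  |  -5 ]
r1 -> r1 + 1/4·r3
  [ 1  0  0  0  |  -3 ]
  [ 0  1  0  0  |   1 ]
  [ 0  0  1  0  |   0 ]
  [ 0  0  0  1  |  -5 ]
Reading off the last column: a = -3, b = 1, c = 0, d = -5.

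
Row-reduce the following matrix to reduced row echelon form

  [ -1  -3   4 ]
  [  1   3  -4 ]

[[1, 3, -4], [0, 0, 0]]

r1 := -1·r1
  [ 1  3  -4 ]
  [ 1  3  -4 ]
r2 := r2 − r1
  [ 1  3  -4 ]
  [ 0  0   0 ]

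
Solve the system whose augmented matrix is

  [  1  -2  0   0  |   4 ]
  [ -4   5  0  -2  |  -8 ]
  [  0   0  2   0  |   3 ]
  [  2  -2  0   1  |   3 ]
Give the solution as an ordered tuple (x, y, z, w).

R2 ← R2 + 4·R1
  [ 1  -2  0   0  |  4 ]
  [ 0  -3  0  -2  |  8 ]
  [ 0   0  2   0  |  3 ]
  [ 2  -2  0   1  |  3 ]
R4 ← R4 − 2·R1
  [ 1  -2  0   0  |   4 ]
  [ 0  -3  0  -2  |   8 ]
  [ 0   0  2   0  |   3 ]
  [ 0   2  0   1  |  -5 ]
R2 ← -1/3·R2
  [ 1  -2  0    0  |     4 ]
  [ 0   1  0  2/3  |  -8/3 ]
  [ 0   0  2    0  |     3 ]
  [ 0   2  0    1  |    -5 ]
R4 ← R4 − 2·R2
  [ 1  -2  0     0  |     4 ]
  [ 0   1  0   2/3  |  -8/3 ]
  [ 0   0  2     0  |     3 ]
  [ 0   0  0  -1/3  |   1/3 ]
R3 ← 1/2·R3
  [ 1  -2  0     0  |     4 ]
  [ 0   1  0   2/3  |  -8/3 ]
  [ 0   0  1     0  |   3/2 ]
  [ 0   0  0  -1/3  |   1/3 ]
R4 ← -3·R4
  [ 1  -2  0    0  |     4 ]
  [ 0   1  0  2/3  |  -8/3 ]
  [ 0   0  1    0  |   3/2 ]
  [ 0   0  0    1  |    -1 ]
R2 ← R2 − 2/3·R4
  [ 1  -2  0  0  |    4 ]
  [ 0   1  0  0  |   -2 ]
  [ 0   0  1  0  |  3/2 ]
  [ 0   0  0  1  |   -1 ]
R1 ← R1 + 2·R2
  [ 1  0  0  0  |    0 ]
  [ 0  1  0  0  |   -2 ]
  [ 0  0  1  0  |  3/2 ]
  [ 0  0  0  1  |   -1 ]
Reading off the last column: x = 0, y = -2, z = 3/2, w = -1.

(0, -2, 3/2, -1)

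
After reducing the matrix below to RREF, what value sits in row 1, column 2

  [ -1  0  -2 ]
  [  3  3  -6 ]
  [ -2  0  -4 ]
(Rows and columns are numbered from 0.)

r1 → -1·r1
  [  1  0   2 ]
  [  3  3  -6 ]
  [ -2  0  -4 ]
r2 → r2 − 3·r1
  [  1  0    2 ]
  [  0  3  -12 ]
  [ -2  0   -4 ]
r3 → r3 + 2·r1
  [ 1  0    2 ]
  [ 0  3  -12 ]
  [ 0  0    0 ]
r2 → 1/3·r2
  [ 1  0   2 ]
  [ 0  1  -4 ]
  [ 0  0   0 ]

-4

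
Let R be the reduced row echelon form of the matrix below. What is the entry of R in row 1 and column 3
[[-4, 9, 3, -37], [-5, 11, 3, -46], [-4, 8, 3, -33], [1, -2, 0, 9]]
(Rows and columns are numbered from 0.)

R1 -> -1/4·R1
  [  1  -9/4  -3/4  37/4 ]
  [ -5    11     3   -46 ]
  [ -4     8     3   -33 ]
  [  1    -2     0     9 ]
R2 -> R2 + 5·R1
  [  1  -9/4  -3/4  37/4 ]
  [  0  -1/4  -3/4   1/4 ]
  [ -4     8     3   -33 ]
  [  1    -2     0     9 ]
R3 -> R3 + 4·R1
  [ 1  -9/4  -3/4  37/4 ]
  [ 0  -1/4  -3/4   1/4 ]
  [ 0    -1     0     4 ]
  [ 1    -2     0     9 ]
R4 -> R4 − R1
  [ 1  -9/4  -3/4  37/4 ]
  [ 0  -1/4  -3/4   1/4 ]
  [ 0    -1     0     4 ]
  [ 0   1/4   3/4  -1/4 ]
R2 -> -4·R2
  [ 1  -9/4  -3/4  37/4 ]
  [ 0     1     3    -1 ]
  [ 0    -1     0     4 ]
  [ 0   1/4   3/4  -1/4 ]
R3 -> R3 + R2
  [ 1  -9/4  -3/4  37/4 ]
  [ 0     1     3    -1 ]
  [ 0     0     3     3 ]
  [ 0   1/4   3/4  -1/4 ]
R4 -> R4 − 1/4·R2
  [ 1  -9/4  -3/4  37/4 ]
  [ 0     1     3    -1 ]
  [ 0     0     3     3 ]
  [ 0     0     0     0 ]
R3 -> 1/3·R3
  [ 1  -9/4  -3/4  37/4 ]
  [ 0     1     3    -1 ]
  [ 0     0     1     1 ]
  [ 0     0     0     0 ]
R2 -> R2 − 3·R3
  [ 1  -9/4  -3/4  37/4 ]
  [ 0     1     0    -4 ]
  [ 0     0     1     1 ]
  [ 0     0     0     0 ]
R1 -> R1 + 3/4·R3
  [ 1  -9/4  0  10 ]
  [ 0     1  0  -4 ]
  [ 0     0  1   1 ]
  [ 0     0  0   0 ]
R1 -> R1 + 9/4·R2
  [ 1  0  0   1 ]
  [ 0  1  0  -4 ]
  [ 0  0  1   1 ]
  [ 0  0  0   0 ]

-4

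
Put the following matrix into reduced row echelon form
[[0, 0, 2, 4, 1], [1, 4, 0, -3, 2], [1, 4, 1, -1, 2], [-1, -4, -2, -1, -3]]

[[1, 4, 0, -3, 0], [0, 0, 1, 2, 0], [0, 0, 0, 0, 1], [0, 0, 0, 0, 0]]

Swap ρ1 and ρ2.
  [  1   4   0  -3   2 ]
  [  0   0   2   4   1 ]
  [  1   4   1  -1   2 ]
  [ -1  -4  -2  -1  -3 ]
Subtract ρ1 from ρ3.
  [  1   4   0  -3   2 ]
  [  0   0   2   4   1 ]
  [  0   0   1   2   0 ]
  [ -1  -4  -2  -1  -3 ]
Add ρ1 to ρ4.
  [ 1  4   0  -3   2 ]
  [ 0  0   2   4   1 ]
  [ 0  0   1   2   0 ]
  [ 0  0  -2  -4  -1 ]
Multiply ρ2 by 1/2.
  [ 1  4   0  -3    2 ]
  [ 0  0   1   2  1/2 ]
  [ 0  0   1   2    0 ]
  [ 0  0  -2  -4   -1 ]
Subtract ρ2 from ρ3.
  [ 1  4   0  -3     2 ]
  [ 0  0   1   2   1/2 ]
  [ 0  0   0   0  -1/2 ]
  [ 0  0  -2  -4    -1 ]
Add 2 times ρ2 to ρ4.
  [ 1  4  0  -3     2 ]
  [ 0  0  1   2   1/2 ]
  [ 0  0  0   0  -1/2 ]
  [ 0  0  0   0     0 ]
Multiply ρ3 by -2.
  [ 1  4  0  -3    2 ]
  [ 0  0  1   2  1/2 ]
  [ 0  0  0   0    1 ]
  [ 0  0  0   0    0 ]
Subtract 1/2 times ρ3 from ρ2.
  [ 1  4  0  -3  2 ]
  [ 0  0  1   2  0 ]
  [ 0  0  0   0  1 ]
  [ 0  0  0   0  0 ]
Subtract 2 times ρ3 from ρ1.
  [ 1  4  0  -3  0 ]
  [ 0  0  1   2  0 ]
  [ 0  0  0   0  1 ]
  [ 0  0  0   0  0 ]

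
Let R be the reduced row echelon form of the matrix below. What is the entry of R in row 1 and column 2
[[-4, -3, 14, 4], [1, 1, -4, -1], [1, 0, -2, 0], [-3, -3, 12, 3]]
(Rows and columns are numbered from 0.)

-2

r1 -> -1/4·r1
  [  1  3/4  -7/2  -1 ]
  [  1    1    -4  -1 ]
  [  1    0    -2   0 ]
  [ -3   -3    12   3 ]
r2 -> r2 − r1
  [  1  3/4  -7/2  -1 ]
  [  0  1/4  -1/2   0 ]
  [  1    0    -2   0 ]
  [ -3   -3    12   3 ]
r3 -> r3 − r1
  [  1   3/4  -7/2  -1 ]
  [  0   1/4  -1/2   0 ]
  [  0  -3/4   3/2   1 ]
  [ -3    -3    12   3 ]
r4 -> r4 + 3·r1
  [ 1   3/4  -7/2  -1 ]
  [ 0   1/4  -1/2   0 ]
  [ 0  -3/4   3/2   1 ]
  [ 0  -3/4   3/2   0 ]
r2 -> 4·r2
  [ 1   3/4  -7/2  -1 ]
  [ 0     1    -2   0 ]
  [ 0  -3/4   3/2   1 ]
  [ 0  -3/4   3/2   0 ]
r3 -> r3 + 3/4·r2
  [ 1   3/4  -7/2  -1 ]
  [ 0     1    -2   0 ]
  [ 0     0     0   1 ]
  [ 0  -3/4   3/2   0 ]
r4 -> r4 + 3/4·r2
  [ 1  3/4  -7/2  -1 ]
  [ 0    1    -2   0 ]
  [ 0    0     0   1 ]
  [ 0    0     0   0 ]
r1 -> r1 + r3
  [ 1  3/4  -7/2  0 ]
  [ 0    1    -2  0 ]
  [ 0    0     0  1 ]
  [ 0    0     0  0 ]
r1 -> r1 − 3/4·r2
  [ 1  0  -2  0 ]
  [ 0  1  -2  0 ]
  [ 0  0   0  1 ]
  [ 0  0   0  0 ]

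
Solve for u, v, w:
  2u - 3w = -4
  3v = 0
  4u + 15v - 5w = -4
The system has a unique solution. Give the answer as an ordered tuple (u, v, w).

(4, 0, 4)

Form the augmented matrix and row-reduce:
  [ 2   0  -3  |  -4 ]
  [ 0   3   0  |   0 ]
  [ 4  15  -5  |  -4 ]
R1 ← 1/2·R1
  [ 1   0  -3/2  |  -2 ]
  [ 0   3     0  |   0 ]
  [ 4  15    -5  |  -4 ]
R3 ← R3 − 4·R1
  [ 1   0  -3/2  |  -2 ]
  [ 0   3     0  |   0 ]
  [ 0  15     1  |   4 ]
R2 ← 1/3·R2
  [ 1   0  -3/2  |  -2 ]
  [ 0   1     0  |   0 ]
  [ 0  15     1  |   4 ]
R3 ← R3 − 15·R2
  [ 1  0  -3/2  |  -2 ]
  [ 0  1     0  |   0 ]
  [ 0  0     1  |   4 ]
R1 ← R1 + 3/2·R3
  [ 1  0  0  |  4 ]
  [ 0  1  0  |  0 ]
  [ 0  0  1  |  4 ]
Reading off the last column: u = 4, v = 0, w = 4.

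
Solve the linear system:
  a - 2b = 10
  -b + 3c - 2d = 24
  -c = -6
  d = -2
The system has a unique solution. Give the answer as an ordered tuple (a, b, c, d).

Form the augmented matrix and row-reduce:
  [ 1  -2   0   0  |  10 ]
  [ 0  -1   3  -2  |  24 ]
  [ 0   0  -1   0  |  -6 ]
  [ 0   0   0   1  |  -2 ]
ρ2 -> -1·ρ2
ρ3 -> -1·ρ3
ρ2 -> ρ2 − 2·ρ4
ρ2 -> ρ2 + 3·ρ3
ρ1 -> ρ1 + 2·ρ2
Reading off the last column: a = 6, b = -2, c = 6, d = -2.

(6, -2, 6, -2)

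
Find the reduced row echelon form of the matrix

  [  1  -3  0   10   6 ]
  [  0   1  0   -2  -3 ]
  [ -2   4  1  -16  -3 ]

[[1, 0, 0, 4, -3], [0, 1, 0, -2, -3], [0, 0, 1, 0, 3]]

Add 2 times ρ1 to ρ3.
  [ 1  -3  0  10   6 ]
  [ 0   1  0  -2  -3 ]
  [ 0  -2  1   4   9 ]
Add 2 times ρ2 to ρ3.
  [ 1  -3  0  10   6 ]
  [ 0   1  0  -2  -3 ]
  [ 0   0  1   0   3 ]
Add 3 times ρ2 to ρ1.
  [ 1  0  0   4  -3 ]
  [ 0  1  0  -2  -3 ]
  [ 0  0  1   0   3 ]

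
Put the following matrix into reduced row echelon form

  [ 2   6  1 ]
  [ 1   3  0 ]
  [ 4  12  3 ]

[[1, 3, 0], [0, 0, 1], [0, 0, 0]]

R1 := 1/2·R1
  [ 1   3  1/2 ]
  [ 1   3    0 ]
  [ 4  12    3 ]
R2 := R2 − R1
  [ 1   3   1/2 ]
  [ 0   0  -1/2 ]
  [ 4  12     3 ]
R3 := R3 − 4·R1
  [ 1  3   1/2 ]
  [ 0  0  -1/2 ]
  [ 0  0     1 ]
R2 := -2·R2
  [ 1  3  1/2 ]
  [ 0  0    1 ]
  [ 0  0    1 ]
R3 := R3 − R2
  [ 1  3  1/2 ]
  [ 0  0    1 ]
  [ 0  0    0 ]
R1 := R1 − 1/2·R2
  [ 1  3  0 ]
  [ 0  0  1 ]
  [ 0  0  0 ]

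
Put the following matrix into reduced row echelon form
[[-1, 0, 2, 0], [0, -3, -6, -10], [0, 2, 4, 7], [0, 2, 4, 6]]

ρ1 := -1·ρ1
  [ 1   0  -2    0 ]
  [ 0  -3  -6  -10 ]
  [ 0   2   4    7 ]
  [ 0   2   4    6 ]
ρ2 := -1/3·ρ2
  [ 1  0  -2     0 ]
  [ 0  1   2  10/3 ]
  [ 0  2   4     7 ]
  [ 0  2   4     6 ]
ρ3 := ρ3 − 2·ρ2
  [ 1  0  -2     0 ]
  [ 0  1   2  10/3 ]
  [ 0  0   0   1/3 ]
  [ 0  2   4     6 ]
ρ4 := ρ4 − 2·ρ2
  [ 1  0  -2     0 ]
  [ 0  1   2  10/3 ]
  [ 0  0   0   1/3 ]
  [ 0  0   0  -2/3 ]
ρ3 := 3·ρ3
  [ 1  0  -2     0 ]
  [ 0  1   2  10/3 ]
  [ 0  0   0     1 ]
  [ 0  0   0  -2/3 ]
ρ4 := ρ4 + 2/3·ρ3
  [ 1  0  -2     0 ]
  [ 0  1   2  10/3 ]
  [ 0  0   0     1 ]
  [ 0  0   0     0 ]
ρ2 := ρ2 − 10/3·ρ3
  [ 1  0  -2  0 ]
  [ 0  1   2  0 ]
  [ 0  0   0  1 ]
  [ 0  0   0  0 ]

[[1, 0, -2, 0], [0, 1, 2, 0], [0, 0, 0, 1], [0, 0, 0, 0]]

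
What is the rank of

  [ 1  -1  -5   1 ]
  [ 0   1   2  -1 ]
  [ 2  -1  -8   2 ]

rank = 3

ρ3 ← ρ3 − 2·ρ1
  [ 1  -1  -5   1 ]
  [ 0   1   2  -1 ]
  [ 0   1   2   0 ]
ρ3 ← ρ3 − ρ2
  [ 1  -1  -5   1 ]
  [ 0   1   2  -1 ]
  [ 0   0   0   1 ]
ρ2 ← ρ2 + ρ3
  [ 1  -1  -5  1 ]
  [ 0   1   2  0 ]
  [ 0   0   0  1 ]
ρ1 ← ρ1 − ρ3
  [ 1  -1  -5  0 ]
  [ 0   1   2  0 ]
  [ 0   0   0  1 ]
ρ1 ← ρ1 + ρ2
  [ 1  0  -3  0 ]
  [ 0  1   2  0 ]
  [ 0  0   0  1 ]
The reduced form has 3 nonzero rows.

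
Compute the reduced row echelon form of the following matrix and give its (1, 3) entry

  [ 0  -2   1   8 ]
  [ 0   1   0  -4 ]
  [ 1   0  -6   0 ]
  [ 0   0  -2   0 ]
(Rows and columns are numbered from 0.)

-4

Swap r1 and r3.
  [ 1   0  -6   0 ]
  [ 0   1   0  -4 ]
  [ 0  -2   1   8 ]
  [ 0   0  -2   0 ]
Add 2 times r2 to r3.
  [ 1  0  -6   0 ]
  [ 0  1   0  -4 ]
  [ 0  0   1   0 ]
  [ 0  0  -2   0 ]
Add 2 times r3 to r4.
  [ 1  0  -6   0 ]
  [ 0  1   0  -4 ]
  [ 0  0   1   0 ]
  [ 0  0   0   0 ]
Add 6 times r3 to r1.
  [ 1  0  0   0 ]
  [ 0  1  0  -4 ]
  [ 0  0  1   0 ]
  [ 0  0  0   0 ]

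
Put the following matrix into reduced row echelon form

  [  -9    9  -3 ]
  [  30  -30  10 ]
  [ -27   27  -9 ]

R1 -> -1/9·R1
  [   1   -1  1/3 ]
  [  30  -30   10 ]
  [ -27   27   -9 ]
R2 -> R2 − 30·R1
  [   1  -1  1/3 ]
  [   0   0    0 ]
  [ -27  27   -9 ]
R3 -> R3 + 27·R1
  [ 1  -1  1/3 ]
  [ 0   0    0 ]
  [ 0   0    0 ]

[[1, -1, 1/3], [0, 0, 0], [0, 0, 0]]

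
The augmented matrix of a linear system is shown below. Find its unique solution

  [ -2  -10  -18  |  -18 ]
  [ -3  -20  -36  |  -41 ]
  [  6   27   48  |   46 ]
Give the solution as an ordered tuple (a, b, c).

(-5, 4, -2/3)

r1 → -1/2·r1
  [  1    5    9  |    9 ]
  [ -3  -20  -36  |  -41 ]
  [  6   27   48  |   46 ]
r2 → r2 + 3·r1
  [ 1   5   9  |    9 ]
  [ 0  -5  -9  |  -14 ]
  [ 6  27  48  |   46 ]
r3 → r3 − 6·r1
  [ 1   5   9  |    9 ]
  [ 0  -5  -9  |  -14 ]
  [ 0  -3  -6  |   -8 ]
r2 → -1/5·r2
  [ 1   5    9  |     9 ]
  [ 0   1  9/5  |  14/5 ]
  [ 0  -3   -6  |    -8 ]
r3 → r3 + 3·r2
  [ 1  5     9  |     9 ]
  [ 0  1   9/5  |  14/5 ]
  [ 0  0  -3/5  |   2/5 ]
r3 → -5/3·r3
  [ 1  5    9  |     9 ]
  [ 0  1  9/5  |  14/5 ]
  [ 0  0    1  |  -2/3 ]
r2 → r2 − 9/5·r3
  [ 1  5  9  |     9 ]
  [ 0  1  0  |     4 ]
  [ 0  0  1  |  -2/3 ]
r1 → r1 − 9·r3
  [ 1  5  0  |    15 ]
  [ 0  1  0  |     4 ]
  [ 0  0  1  |  -2/3 ]
r1 → r1 − 5·r2
  [ 1  0  0  |    -5 ]
  [ 0  1  0  |     4 ]
  [ 0  0  1  |  -2/3 ]
Reading off the last column: a = -5, b = 4, c = -2/3.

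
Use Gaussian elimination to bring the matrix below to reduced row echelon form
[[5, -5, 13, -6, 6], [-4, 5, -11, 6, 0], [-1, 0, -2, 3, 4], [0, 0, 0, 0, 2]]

ρ1 → 1/5·ρ1
  [  1  -1  13/5  -6/5  6/5 ]
  [ -4   5   -11     6    0 ]
  [ -1   0    -2     3    4 ]
  [  0   0     0     0    2 ]
ρ2 → ρ2 + 4·ρ1
  [  1  -1  13/5  -6/5   6/5 ]
  [  0   1  -3/5   6/5  24/5 ]
  [ -1   0    -2     3     4 ]
  [  0   0     0     0     2 ]
ρ3 → ρ3 + ρ1
  [ 1  -1  13/5  -6/5   6/5 ]
  [ 0   1  -3/5   6/5  24/5 ]
  [ 0  -1   3/5   9/5  26/5 ]
  [ 0   0     0     0     2 ]
ρ3 → ρ3 + ρ2
  [ 1  -1  13/5  -6/5   6/5 ]
  [ 0   1  -3/5   6/5  24/5 ]
  [ 0   0     0     3    10 ]
  [ 0   0     0     0     2 ]
ρ3 → 1/3·ρ3
  [ 1  -1  13/5  -6/5   6/5 ]
  [ 0   1  -3/5   6/5  24/5 ]
  [ 0   0     0     1  10/3 ]
  [ 0   0     0     0     2 ]
ρ4 → 1/2·ρ4
  [ 1  -1  13/5  -6/5   6/5 ]
  [ 0   1  -3/5   6/5  24/5 ]
  [ 0   0     0     1  10/3 ]
  [ 0   0     0     0     1 ]
ρ3 → ρ3 − 10/3·ρ4
  [ 1  -1  13/5  -6/5   6/5 ]
  [ 0   1  -3/5   6/5  24/5 ]
  [ 0   0     0     1     0 ]
  [ 0   0     0     0     1 ]
ρ2 → ρ2 − 24/5·ρ4
  [ 1  -1  13/5  -6/5  6/5 ]
  [ 0   1  -3/5   6/5    0 ]
  [ 0   0     0     1    0 ]
  [ 0   0     0     0    1 ]
ρ1 → ρ1 − 6/5·ρ4
  [ 1  -1  13/5  -6/5  0 ]
  [ 0   1  -3/5   6/5  0 ]
  [ 0   0     0     1  0 ]
  [ 0   0     0     0  1 ]
ρ2 → ρ2 − 6/5·ρ3
  [ 1  -1  13/5  -6/5  0 ]
  [ 0   1  -3/5     0  0 ]
  [ 0   0     0     1  0 ]
  [ 0   0     0     0  1 ]
ρ1 → ρ1 + 6/5·ρ3
  [ 1  -1  13/5  0  0 ]
  [ 0   1  -3/5  0  0 ]
  [ 0   0     0  1  0 ]
  [ 0   0     0  0  1 ]
ρ1 → ρ1 + ρ2
  [ 1  0     2  0  0 ]
  [ 0  1  -3/5  0  0 ]
  [ 0  0     0  1  0 ]
  [ 0  0     0  0  1 ]

[[1, 0, 2, 0, 0], [0, 1, -3/5, 0, 0], [0, 0, 0, 1, 0], [0, 0, 0, 0, 1]]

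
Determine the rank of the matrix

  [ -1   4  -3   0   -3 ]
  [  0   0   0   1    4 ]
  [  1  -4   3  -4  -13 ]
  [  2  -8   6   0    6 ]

rank = 2

R1 := -1·R1
  [ 1  -4  3   0    3 ]
  [ 0   0  0   1    4 ]
  [ 1  -4  3  -4  -13 ]
  [ 2  -8  6   0    6 ]
R3 := R3 − R1
  [ 1  -4  3   0    3 ]
  [ 0   0  0   1    4 ]
  [ 0   0  0  -4  -16 ]
  [ 2  -8  6   0    6 ]
R4 := R4 − 2·R1
  [ 1  -4  3   0    3 ]
  [ 0   0  0   1    4 ]
  [ 0   0  0  -4  -16 ]
  [ 0   0  0   0    0 ]
R3 := R3 + 4·R2
  [ 1  -4  3  0  3 ]
  [ 0   0  0  1  4 ]
  [ 0   0  0  0  0 ]
  [ 0   0  0  0  0 ]
The reduced form has 2 nonzero rows.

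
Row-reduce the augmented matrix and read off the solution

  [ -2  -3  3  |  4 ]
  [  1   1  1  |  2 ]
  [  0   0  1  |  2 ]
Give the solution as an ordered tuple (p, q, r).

ρ1 := -1/2·ρ1
  [ 1  3/2  -3/2  |  -2 ]
  [ 1    1     1  |   2 ]
  [ 0    0     1  |   2 ]
ρ2 := ρ2 − ρ1
  [ 1   3/2  -3/2  |  -2 ]
  [ 0  -1/2   5/2  |   4 ]
  [ 0     0     1  |   2 ]
ρ2 := -2·ρ2
  [ 1  3/2  -3/2  |  -2 ]
  [ 0    1    -5  |  -8 ]
  [ 0    0     1  |   2 ]
ρ2 := ρ2 + 5·ρ3
  [ 1  3/2  -3/2  |  -2 ]
  [ 0    1     0  |   2 ]
  [ 0    0     1  |   2 ]
ρ1 := ρ1 + 3/2·ρ3
  [ 1  3/2  0  |  1 ]
  [ 0    1  0  |  2 ]
  [ 0    0  1  |  2 ]
ρ1 := ρ1 − 3/2·ρ2
  [ 1  0  0  |  -2 ]
  [ 0  1  0  |   2 ]
  [ 0  0  1  |   2 ]
Reading off the last column: p = -2, q = 2, r = 2.

(-2, 2, 2)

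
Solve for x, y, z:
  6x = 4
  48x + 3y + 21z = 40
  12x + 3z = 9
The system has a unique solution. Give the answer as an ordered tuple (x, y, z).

(2/3, 1/3, 1/3)

Form the augmented matrix and row-reduce:
  [  6  0   0  |   4 ]
  [ 48  3  21  |  40 ]
  [ 12  0   3  |   9 ]
Multiply ρ1 by 1/6.
  [  1  0   0  |  2/3 ]
  [ 48  3  21  |   40 ]
  [ 12  0   3  |    9 ]
Subtract 48 times ρ1 from ρ2.
  [  1  0   0  |  2/3 ]
  [  0  3  21  |    8 ]
  [ 12  0   3  |    9 ]
Subtract 12 times ρ1 from ρ3.
  [ 1  0   0  |  2/3 ]
  [ 0  3  21  |    8 ]
  [ 0  0   3  |    1 ]
Multiply ρ2 by 1/3.
  [ 1  0  0  |  2/3 ]
  [ 0  1  7  |  8/3 ]
  [ 0  0  3  |    1 ]
Multiply ρ3 by 1/3.
  [ 1  0  0  |  2/3 ]
  [ 0  1  7  |  8/3 ]
  [ 0  0  1  |  1/3 ]
Subtract 7 times ρ3 from ρ2.
  [ 1  0  0  |  2/3 ]
  [ 0  1  0  |  1/3 ]
  [ 0  0  1  |  1/3 ]
Reading off the last column: x = 2/3, y = 1/3, z = 1/3.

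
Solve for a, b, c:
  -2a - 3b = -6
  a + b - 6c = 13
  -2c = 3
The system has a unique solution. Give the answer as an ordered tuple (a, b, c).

Form the augmented matrix and row-reduce:
  [ -2  -3   0  |  -6 ]
  [  1   1  -6  |  13 ]
  [  0   0  -2  |   3 ]
Multiply R1 by -1/2.
  [ 1  3/2   0  |   3 ]
  [ 1    1  -6  |  13 ]
  [ 0    0  -2  |   3 ]
Subtract R1 from R2.
  [ 1   3/2   0  |   3 ]
  [ 0  -1/2  -6  |  10 ]
  [ 0     0  -2  |   3 ]
Multiply R2 by -2.
  [ 1  3/2   0  |    3 ]
  [ 0    1  12  |  -20 ]
  [ 0    0  -2  |    3 ]
Multiply R3 by -1/2.
  [ 1  3/2   0  |     3 ]
  [ 0    1  12  |   -20 ]
  [ 0    0   1  |  -3/2 ]
Subtract 12 times R3 from R2.
  [ 1  3/2  0  |     3 ]
  [ 0    1  0  |    -2 ]
  [ 0    0  1  |  -3/2 ]
Subtract 3/2 times R2 from R1.
  [ 1  0  0  |     6 ]
  [ 0  1  0  |    -2 ]
  [ 0  0  1  |  -3/2 ]
Reading off the last column: a = 6, b = -2, c = -3/2.

(6, -2, -3/2)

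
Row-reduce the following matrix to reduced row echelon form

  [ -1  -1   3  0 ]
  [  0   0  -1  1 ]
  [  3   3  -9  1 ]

[[1, 1, 0, 0], [0, 0, 1, 0], [0, 0, 0, 1]]

Multiply R1 by -1.
  [ 1  1  -3  0 ]
  [ 0  0  -1  1 ]
  [ 3  3  -9  1 ]
Subtract 3 times R1 from R3.
  [ 1  1  -3  0 ]
  [ 0  0  -1  1 ]
  [ 0  0   0  1 ]
Multiply R2 by -1.
  [ 1  1  -3   0 ]
  [ 0  0   1  -1 ]
  [ 0  0   0   1 ]
Add R3 to R2.
  [ 1  1  -3  0 ]
  [ 0  0   1  0 ]
  [ 0  0   0  1 ]
Add 3 times R2 to R1.
  [ 1  1  0  0 ]
  [ 0  0  1  0 ]
  [ 0  0  0  1 ]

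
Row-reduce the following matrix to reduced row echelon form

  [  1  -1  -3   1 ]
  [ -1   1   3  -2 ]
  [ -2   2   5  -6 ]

ρ2 → ρ2 + ρ1
  [  1  -1  -3   1 ]
  [  0   0   0  -1 ]
  [ -2   2   5  -6 ]
ρ3 → ρ3 + 2·ρ1
  [ 1  -1  -3   1 ]
  [ 0   0   0  -1 ]
  [ 0   0  -1  -4 ]
ρ2 <=> ρ3
  [ 1  -1  -3   1 ]
  [ 0   0  -1  -4 ]
  [ 0   0   0  -1 ]
ρ2 → -1·ρ2
  [ 1  -1  -3   1 ]
  [ 0   0   1   4 ]
  [ 0   0   0  -1 ]
ρ3 → -1·ρ3
  [ 1  -1  -3  1 ]
  [ 0   0   1  4 ]
  [ 0   0   0  1 ]
ρ2 → ρ2 − 4·ρ3
  [ 1  -1  -3  1 ]
  [ 0   0   1  0 ]
  [ 0   0   0  1 ]
ρ1 → ρ1 − ρ3
  [ 1  -1  -3  0 ]
  [ 0   0   1  0 ]
  [ 0   0   0  1 ]
ρ1 → ρ1 + 3·ρ2
  [ 1  -1  0  0 ]
  [ 0   0  1  0 ]
  [ 0   0  0  1 ]

[[1, -1, 0, 0], [0, 0, 1, 0], [0, 0, 0, 1]]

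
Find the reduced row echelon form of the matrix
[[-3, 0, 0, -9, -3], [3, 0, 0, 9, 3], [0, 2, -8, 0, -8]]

[[1, 0, 0, 3, 1], [0, 1, -4, 0, -4], [0, 0, 0, 0, 0]]

R1 -> -1/3·R1
R2 -> R2 − 3·R1
R2 ↔ R3
R2 -> 1/2·R2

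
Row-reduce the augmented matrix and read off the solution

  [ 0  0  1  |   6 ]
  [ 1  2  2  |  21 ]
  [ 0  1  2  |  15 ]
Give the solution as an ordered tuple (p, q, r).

(3, 3, 6)

r1 <=> r2
r2 <=> r3
r2 := r2 − 2·r3
r1 := r1 − 2·r3
r1 := r1 − 2·r2
Reading off the last column: p = 3, q = 3, r = 6.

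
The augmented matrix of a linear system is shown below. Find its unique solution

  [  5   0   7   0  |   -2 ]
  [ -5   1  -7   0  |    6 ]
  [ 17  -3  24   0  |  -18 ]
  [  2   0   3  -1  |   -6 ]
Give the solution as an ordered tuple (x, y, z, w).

R1 ← 1/5·R1
R2 ← R2 + 5·R1
R3 ← R3 − 17·R1
R4 ← R4 − 2·R1
R3 ← R3 + 3·R2
R3 ← 5·R3
R4 ← R4 − 1/5·R3
R4 ← -1·R4
R1 ← R1 − 7/5·R3
Reading off the last column: x = -6, y = 4, z = 4, w = 6.

(-6, 4, 4, 6)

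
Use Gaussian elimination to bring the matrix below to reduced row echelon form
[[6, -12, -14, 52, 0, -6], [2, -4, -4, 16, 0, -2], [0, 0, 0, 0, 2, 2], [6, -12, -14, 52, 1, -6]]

[[1, -2, 0, 4, 0, 0], [0, 0, 1, -2, 0, 0], [0, 0, 0, 0, 1, 0], [0, 0, 0, 0, 0, 1]]

ρ1 → 1/6·ρ1
ρ2 → ρ2 − 2·ρ1
ρ4 → ρ4 − 6·ρ1
ρ2 → 3/2·ρ2
ρ3 → 1/2·ρ3
ρ4 → ρ4 − ρ3
ρ4 → -1·ρ4
ρ3 → ρ3 − ρ4
ρ1 → ρ1 + ρ4
ρ1 → ρ1 + 7/3·ρ2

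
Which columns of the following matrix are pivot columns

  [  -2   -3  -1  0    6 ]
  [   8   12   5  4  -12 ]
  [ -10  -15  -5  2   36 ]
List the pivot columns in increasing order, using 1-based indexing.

Multiply r1 by -1/2.
  [   1  3/2  1/2  0   -3 ]
  [   8   12    5  4  -12 ]
  [ -10  -15   -5  2   36 ]
Subtract 8 times r1 from r2.
  [   1  3/2  1/2  0  -3 ]
  [   0    0    1  4  12 ]
  [ -10  -15   -5  2  36 ]
Add 10 times r1 to r3.
  [ 1  3/2  1/2  0  -3 ]
  [ 0    0    1  4  12 ]
  [ 0    0    0  2   6 ]
Multiply r3 by 1/2.
  [ 1  3/2  1/2  0  -3 ]
  [ 0    0    1  4  12 ]
  [ 0    0    0  1   3 ]
Subtract 4 times r3 from r2.
  [ 1  3/2  1/2  0  -3 ]
  [ 0    0    1  0   0 ]
  [ 0    0    0  1   3 ]
Subtract 1/2 times r2 from r1.
  [ 1  3/2  0  0  -3 ]
  [ 0    0  1  0   0 ]
  [ 0    0  0  1   3 ]
Pivot columns are the columns containing a leading 1.

1, 3, 4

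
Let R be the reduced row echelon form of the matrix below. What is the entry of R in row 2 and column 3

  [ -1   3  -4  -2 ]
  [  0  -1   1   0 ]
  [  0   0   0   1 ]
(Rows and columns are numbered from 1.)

-1

R1 → -1·R1
  [ 1  -3  4  2 ]
  [ 0  -1  1  0 ]
  [ 0   0  0  1 ]
R2 → -1·R2
  [ 1  -3   4  2 ]
  [ 0   1  -1  0 ]
  [ 0   0   0  1 ]
R1 → R1 − 2·R3
  [ 1  -3   4  0 ]
  [ 0   1  -1  0 ]
  [ 0   0   0  1 ]
R1 → R1 + 3·R2
  [ 1  0   1  0 ]
  [ 0  1  -1  0 ]
  [ 0  0   0  1 ]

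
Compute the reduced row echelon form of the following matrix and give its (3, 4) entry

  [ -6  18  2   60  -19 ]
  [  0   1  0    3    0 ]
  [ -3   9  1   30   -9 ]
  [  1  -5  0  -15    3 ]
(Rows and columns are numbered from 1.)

3

R1 ← -1/6·R1
  [  1  -3  -1/3  -10  19/6 ]
  [  0   1     0    3     0 ]
  [ -3   9     1   30    -9 ]
  [  1  -5     0  -15     3 ]
R3 ← R3 + 3·R1
  [ 1  -3  -1/3  -10  19/6 ]
  [ 0   1     0    3     0 ]
  [ 0   0     0    0   1/2 ]
  [ 1  -5     0  -15     3 ]
R4 ← R4 − R1
  [ 1  -3  -1/3  -10  19/6 ]
  [ 0   1     0    3     0 ]
  [ 0   0     0    0   1/2 ]
  [ 0  -2   1/3   -5  -1/6 ]
R4 ← R4 + 2·R2
  [ 1  -3  -1/3  -10  19/6 ]
  [ 0   1     0    3     0 ]
  [ 0   0     0    0   1/2 ]
  [ 0   0   1/3    1  -1/6 ]
R3 <-> R4
  [ 1  -3  -1/3  -10  19/6 ]
  [ 0   1     0    3     0 ]
  [ 0   0   1/3    1  -1/6 ]
  [ 0   0     0    0   1/2 ]
R3 ← 3·R3
  [ 1  -3  -1/3  -10  19/6 ]
  [ 0   1     0    3     0 ]
  [ 0   0     1    3  -1/2 ]
  [ 0   0     0    0   1/2 ]
R4 ← 2·R4
  [ 1  -3  -1/3  -10  19/6 ]
  [ 0   1     0    3     0 ]
  [ 0   0     1    3  -1/2 ]
  [ 0   0     0    0     1 ]
R3 ← R3 + 1/2·R4
  [ 1  -3  -1/3  -10  19/6 ]
  [ 0   1     0    3     0 ]
  [ 0   0     1    3     0 ]
  [ 0   0     0    0     1 ]
R1 ← R1 − 19/6·R4
  [ 1  -3  -1/3  -10  0 ]
  [ 0   1     0    3  0 ]
  [ 0   0     1    3  0 ]
  [ 0   0     0    0  1 ]
R1 ← R1 + 1/3·R3
  [ 1  -3  0  -9  0 ]
  [ 0   1  0   3  0 ]
  [ 0   0  1   3  0 ]
  [ 0   0  0   0  1 ]
R1 ← R1 + 3·R2
  [ 1  0  0  0  0 ]
  [ 0  1  0  3  0 ]
  [ 0  0  1  3  0 ]
  [ 0  0  0  0  1 ]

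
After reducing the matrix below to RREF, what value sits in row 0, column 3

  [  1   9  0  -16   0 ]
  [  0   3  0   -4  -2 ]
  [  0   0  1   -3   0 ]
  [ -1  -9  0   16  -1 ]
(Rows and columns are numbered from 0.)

-4

r4 := r4 + r1
  [ 1  9  0  -16   0 ]
  [ 0  3  0   -4  -2 ]
  [ 0  0  1   -3   0 ]
  [ 0  0  0    0  -1 ]
r2 := 1/3·r2
  [ 1  9  0   -16     0 ]
  [ 0  1  0  -4/3  -2/3 ]
  [ 0  0  1    -3     0 ]
  [ 0  0  0     0    -1 ]
r4 := -1·r4
  [ 1  9  0   -16     0 ]
  [ 0  1  0  -4/3  -2/3 ]
  [ 0  0  1    -3     0 ]
  [ 0  0  0     0     1 ]
r2 := r2 + 2/3·r4
  [ 1  9  0   -16  0 ]
  [ 0  1  0  -4/3  0 ]
  [ 0  0  1    -3  0 ]
  [ 0  0  0     0  1 ]
r1 := r1 − 9·r2
  [ 1  0  0    -4  0 ]
  [ 0  1  0  -4/3  0 ]
  [ 0  0  1    -3  0 ]
  [ 0  0  0     0  1 ]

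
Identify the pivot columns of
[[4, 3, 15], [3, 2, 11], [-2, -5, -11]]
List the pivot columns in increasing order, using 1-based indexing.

ρ1 := 1/4·ρ1
  [  1  3/4  15/4 ]
  [  3    2    11 ]
  [ -2   -5   -11 ]
ρ2 := ρ2 − 3·ρ1
  [  1   3/4  15/4 ]
  [  0  -1/4  -1/4 ]
  [ -2    -5   -11 ]
ρ3 := ρ3 + 2·ρ1
  [ 1   3/4  15/4 ]
  [ 0  -1/4  -1/4 ]
  [ 0  -7/2  -7/2 ]
ρ2 := -4·ρ2
  [ 1   3/4  15/4 ]
  [ 0     1     1 ]
  [ 0  -7/2  -7/2 ]
ρ3 := ρ3 + 7/2·ρ2
  [ 1  3/4  15/4 ]
  [ 0    1     1 ]
  [ 0    0     0 ]
ρ1 := ρ1 − 3/4·ρ2
  [ 1  0  3 ]
  [ 0  1  1 ]
  [ 0  0  0 ]
Pivot columns are the columns containing a leading 1.

1, 2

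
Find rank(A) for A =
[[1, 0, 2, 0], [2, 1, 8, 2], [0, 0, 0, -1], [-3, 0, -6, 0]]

rank = 3

Subtract 2 times ρ1 from ρ2.
  [  1  0   2   0 ]
  [  0  1   4   2 ]
  [  0  0   0  -1 ]
  [ -3  0  -6   0 ]
Add 3 times ρ1 to ρ4.
  [ 1  0  2   0 ]
  [ 0  1  4   2 ]
  [ 0  0  0  -1 ]
  [ 0  0  0   0 ]
Multiply ρ3 by -1.
  [ 1  0  2  0 ]
  [ 0  1  4  2 ]
  [ 0  0  0  1 ]
  [ 0  0  0  0 ]
Subtract 2 times ρ3 from ρ2.
  [ 1  0  2  0 ]
  [ 0  1  4  0 ]
  [ 0  0  0  1 ]
  [ 0  0  0  0 ]
The reduced form has 3 nonzero rows.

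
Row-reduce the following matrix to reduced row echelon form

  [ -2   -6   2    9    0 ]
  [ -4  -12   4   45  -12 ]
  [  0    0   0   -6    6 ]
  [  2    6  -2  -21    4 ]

[[1, 3, -1, 0, 0], [0, 0, 0, 1, 0], [0, 0, 0, 0, 1], [0, 0, 0, 0, 0]]

R1 → -1/2·R1
  [  1    3  -1  -9/2    0 ]
  [ -4  -12   4    45  -12 ]
  [  0    0   0    -6    6 ]
  [  2    6  -2   -21    4 ]
R2 → R2 + 4·R1
  [ 1  3  -1  -9/2    0 ]
  [ 0  0   0    27  -12 ]
  [ 0  0   0    -6    6 ]
  [ 2  6  -2   -21    4 ]
R4 → R4 − 2·R1
  [ 1  3  -1  -9/2    0 ]
  [ 0  0   0    27  -12 ]
  [ 0  0   0    -6    6 ]
  [ 0  0   0   -12    4 ]
R2 → 1/27·R2
  [ 1  3  -1  -9/2     0 ]
  [ 0  0   0     1  -4/9 ]
  [ 0  0   0    -6     6 ]
  [ 0  0   0   -12     4 ]
R3 → R3 + 6·R2
  [ 1  3  -1  -9/2     0 ]
  [ 0  0   0     1  -4/9 ]
  [ 0  0   0     0  10/3 ]
  [ 0  0   0   -12     4 ]
R4 → R4 + 12·R2
  [ 1  3  -1  -9/2     0 ]
  [ 0  0   0     1  -4/9 ]
  [ 0  0   0     0  10/3 ]
  [ 0  0   0     0  -4/3 ]
R3 → 3/10·R3
  [ 1  3  -1  -9/2     0 ]
  [ 0  0   0     1  -4/9 ]
  [ 0  0   0     0     1 ]
  [ 0  0   0     0  -4/3 ]
R4 → R4 + 4/3·R3
  [ 1  3  -1  -9/2     0 ]
  [ 0  0   0     1  -4/9 ]
  [ 0  0   0     0     1 ]
  [ 0  0   0     0     0 ]
R2 → R2 + 4/9·R3
  [ 1  3  -1  -9/2  0 ]
  [ 0  0   0     1  0 ]
  [ 0  0   0     0  1 ]
  [ 0  0   0     0  0 ]
R1 → R1 + 9/2·R2
  [ 1  3  -1  0  0 ]
  [ 0  0   0  1  0 ]
  [ 0  0   0  0  1 ]
  [ 0  0   0  0  0 ]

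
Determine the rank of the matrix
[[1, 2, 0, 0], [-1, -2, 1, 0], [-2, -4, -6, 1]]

r2 ← r2 + r1
  [  1   2   0  0 ]
  [  0   0   1  0 ]
  [ -2  -4  -6  1 ]
r3 ← r3 + 2·r1
  [ 1  2   0  0 ]
  [ 0  0   1  0 ]
  [ 0  0  -6  1 ]
r3 ← r3 + 6·r2
  [ 1  2  0  0 ]
  [ 0  0  1  0 ]
  [ 0  0  0  1 ]
The reduced form has 3 nonzero rows.

rank = 3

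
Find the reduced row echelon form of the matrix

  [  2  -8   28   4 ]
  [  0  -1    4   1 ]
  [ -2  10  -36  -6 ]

Multiply R1 by 1/2.
  [  1  -4   14   2 ]
  [  0  -1    4   1 ]
  [ -2  10  -36  -6 ]
Add 2 times R1 to R3.
  [ 1  -4  14   2 ]
  [ 0  -1   4   1 ]
  [ 0   2  -8  -2 ]
Multiply R2 by -1.
  [ 1  -4  14   2 ]
  [ 0   1  -4  -1 ]
  [ 0   2  -8  -2 ]
Subtract 2 times R2 from R3.
  [ 1  -4  14   2 ]
  [ 0   1  -4  -1 ]
  [ 0   0   0   0 ]
Add 4 times R2 to R1.
  [ 1  0  -2  -2 ]
  [ 0  1  -4  -1 ]
  [ 0  0   0   0 ]

[[1, 0, -2, -2], [0, 1, -4, -1], [0, 0, 0, 0]]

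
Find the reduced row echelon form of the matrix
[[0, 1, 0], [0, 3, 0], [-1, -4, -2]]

[[1, 0, 2], [0, 1, 0], [0, 0, 0]]

R1 <-> R3
  [ -1  -4  -2 ]
  [  0   3   0 ]
  [  0   1   0 ]
R1 -> -1·R1
  [ 1  4  2 ]
  [ 0  3  0 ]
  [ 0  1  0 ]
R2 -> 1/3·R2
  [ 1  4  2 ]
  [ 0  1  0 ]
  [ 0  1  0 ]
R3 -> R3 − R2
  [ 1  4  2 ]
  [ 0  1  0 ]
  [ 0  0  0 ]
R1 -> R1 − 4·R2
  [ 1  0  2 ]
  [ 0  1  0 ]
  [ 0  0  0 ]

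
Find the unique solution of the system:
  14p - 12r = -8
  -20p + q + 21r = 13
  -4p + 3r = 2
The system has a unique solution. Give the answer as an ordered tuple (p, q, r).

Form the augmented matrix and row-reduce:
  [  14  0  -12  |  -8 ]
  [ -20  1   21  |  13 ]
  [  -4  0    3  |   2 ]
r1 → 1/14·r1
  [   1  0  -6/7  |  -4/7 ]
  [ -20  1    21  |    13 ]
  [  -4  0     3  |     2 ]
r2 → r2 + 20·r1
  [  1  0  -6/7  |  -4/7 ]
  [  0  1  27/7  |  11/7 ]
  [ -4  0     3  |     2 ]
r3 → r3 + 4·r1
  [ 1  0  -6/7  |  -4/7 ]
  [ 0  1  27/7  |  11/7 ]
  [ 0  0  -3/7  |  -2/7 ]
r3 → -7/3·r3
  [ 1  0  -6/7  |  -4/7 ]
  [ 0  1  27/7  |  11/7 ]
  [ 0  0     1  |   2/3 ]
r2 → r2 − 27/7·r3
  [ 1  0  -6/7  |  -4/7 ]
  [ 0  1     0  |    -1 ]
  [ 0  0     1  |   2/3 ]
r1 → r1 + 6/7·r3
  [ 1  0  0  |    0 ]
  [ 0  1  0  |   -1 ]
  [ 0  0  1  |  2/3 ]
Reading off the last column: p = 0, q = -1, r = 2/3.

(0, -1, 2/3)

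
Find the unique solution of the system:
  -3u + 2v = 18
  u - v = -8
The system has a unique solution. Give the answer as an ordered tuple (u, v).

Form the augmented matrix and row-reduce:
  [ -3   2  |  18 ]
  [  1  -1  |  -8 ]
ρ1 -> -1/3·ρ1
  [ 1  -2/3  |  -6 ]
  [ 1    -1  |  -8 ]
ρ2 -> ρ2 − ρ1
  [ 1  -2/3  |  -6 ]
  [ 0  -1/3  |  -2 ]
ρ2 -> -3·ρ2
  [ 1  -2/3  |  -6 ]
  [ 0     1  |   6 ]
ρ1 -> ρ1 + 2/3·ρ2
  [ 1  0  |  -2 ]
  [ 0  1  |   6 ]
Reading off the last column: u = -2, v = 6.

(-2, 6)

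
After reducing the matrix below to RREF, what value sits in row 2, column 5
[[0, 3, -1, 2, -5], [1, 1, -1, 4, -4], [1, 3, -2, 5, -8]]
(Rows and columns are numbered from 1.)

R1 <-> R2
  [ 1  1  -1  4  -4 ]
  [ 0  3  -1  2  -5 ]
  [ 1  3  -2  5  -8 ]
R3 -> R3 − R1
  [ 1  1  -1  4  -4 ]
  [ 0  3  -1  2  -5 ]
  [ 0  2  -1  1  -4 ]
R2 -> 1/3·R2
  [ 1  1    -1    4    -4 ]
  [ 0  1  -1/3  2/3  -5/3 ]
  [ 0  2    -1    1    -4 ]
R3 -> R3 − 2·R2
  [ 1  1    -1     4    -4 ]
  [ 0  1  -1/3   2/3  -5/3 ]
  [ 0  0  -1/3  -1/3  -2/3 ]
R3 -> -3·R3
  [ 1  1    -1    4    -4 ]
  [ 0  1  -1/3  2/3  -5/3 ]
  [ 0  0     1    1     2 ]
R2 -> R2 + 1/3·R3
  [ 1  1  -1  4  -4 ]
  [ 0  1   0  1  -1 ]
  [ 0  0   1  1   2 ]
R1 -> R1 + R3
  [ 1  1  0  5  -2 ]
  [ 0  1  0  1  -1 ]
  [ 0  0  1  1   2 ]
R1 -> R1 − R2
  [ 1  0  0  4  -1 ]
  [ 0  1  0  1  -1 ]
  [ 0  0  1  1   2 ]

-1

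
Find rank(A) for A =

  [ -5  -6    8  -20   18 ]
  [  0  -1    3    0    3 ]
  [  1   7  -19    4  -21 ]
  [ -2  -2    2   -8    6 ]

rank = 2

Multiply R1 by -1/5.
  [  1  6/5  -8/5   4  -18/5 ]
  [  0   -1     3   0      3 ]
  [  1    7   -19   4    -21 ]
  [ -2   -2     2  -8      6 ]
Subtract R1 from R3.
  [  1   6/5   -8/5   4  -18/5 ]
  [  0    -1      3   0      3 ]
  [  0  29/5  -87/5   0  -87/5 ]
  [ -2    -2      2  -8      6 ]
Add 2 times R1 to R4.
  [ 1   6/5   -8/5  4  -18/5 ]
  [ 0    -1      3  0      3 ]
  [ 0  29/5  -87/5  0  -87/5 ]
  [ 0   2/5   -6/5  0   -6/5 ]
Multiply R2 by -1.
  [ 1   6/5   -8/5  4  -18/5 ]
  [ 0     1     -3  0     -3 ]
  [ 0  29/5  -87/5  0  -87/5 ]
  [ 0   2/5   -6/5  0   -6/5 ]
Subtract 29/5 times R2 from R3.
  [ 1  6/5  -8/5  4  -18/5 ]
  [ 0    1    -3  0     -3 ]
  [ 0    0     0  0      0 ]
  [ 0  2/5  -6/5  0   -6/5 ]
Subtract 2/5 times R2 from R4.
  [ 1  6/5  -8/5  4  -18/5 ]
  [ 0    1    -3  0     -3 ]
  [ 0    0     0  0      0 ]
  [ 0    0     0  0      0 ]
Subtract 6/5 times R2 from R1.
  [ 1  0   2  4   0 ]
  [ 0  1  -3  0  -3 ]
  [ 0  0   0  0   0 ]
  [ 0  0   0  0   0 ]
The reduced form has 2 nonzero rows.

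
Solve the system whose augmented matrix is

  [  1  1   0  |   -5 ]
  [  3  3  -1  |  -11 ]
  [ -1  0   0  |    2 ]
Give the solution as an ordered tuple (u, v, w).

(-2, -3, -4)

R2 -> R2 − 3·R1
  [  1  1   0  |  -5 ]
  [  0  0  -1  |   4 ]
  [ -1  0   0  |   2 ]
R3 -> R3 + R1
  [ 1  1   0  |  -5 ]
  [ 0  0  -1  |   4 ]
  [ 0  1   0  |  -3 ]
R2 <-> R3
  [ 1  1   0  |  -5 ]
  [ 0  1   0  |  -3 ]
  [ 0  0  -1  |   4 ]
R3 -> -1·R3
  [ 1  1  0  |  -5 ]
  [ 0  1  0  |  -3 ]
  [ 0  0  1  |  -4 ]
R1 -> R1 − R2
  [ 1  0  0  |  -2 ]
  [ 0  1  0  |  -3 ]
  [ 0  0  1  |  -4 ]
Reading off the last column: u = -2, v = -3, w = -4.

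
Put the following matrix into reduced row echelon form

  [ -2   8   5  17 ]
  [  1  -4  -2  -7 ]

ρ1 := -1/2·ρ1
  [ 1  -4  -5/2  -17/2 ]
  [ 1  -4    -2     -7 ]
ρ2 := ρ2 − ρ1
  [ 1  -4  -5/2  -17/2 ]
  [ 0   0   1/2    3/2 ]
ρ2 := 2·ρ2
  [ 1  -4  -5/2  -17/2 ]
  [ 0   0     1      3 ]
ρ1 := ρ1 + 5/2·ρ2
  [ 1  -4  0  -1 ]
  [ 0   0  1   3 ]

[[1, -4, 0, -1], [0, 0, 1, 3]]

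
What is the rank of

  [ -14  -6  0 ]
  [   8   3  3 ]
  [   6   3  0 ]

rank = 3

R1 -> -1/14·R1
R2 -> R2 − 8·R1
R3 -> R3 − 6·R1
R2 -> -7/3·R2
R3 -> R3 − 3/7·R2
R3 -> 1/3·R3
R2 -> R2 + 7·R3
R1 -> R1 − 3/7·R2
The reduced form has 3 nonzero rows.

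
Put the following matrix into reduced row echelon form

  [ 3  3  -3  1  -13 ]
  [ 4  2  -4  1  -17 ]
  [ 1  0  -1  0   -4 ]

R1 := 1/3·R1
  [ 1  1  -1  1/3  -13/3 ]
  [ 4  2  -4    1    -17 ]
  [ 1  0  -1    0     -4 ]
R2 := R2 − 4·R1
  [ 1   1  -1   1/3  -13/3 ]
  [ 0  -2   0  -1/3    1/3 ]
  [ 1   0  -1     0     -4 ]
R3 := R3 − R1
  [ 1   1  -1   1/3  -13/3 ]
  [ 0  -2   0  -1/3    1/3 ]
  [ 0  -1   0  -1/3    1/3 ]
R2 := -1/2·R2
  [ 1   1  -1   1/3  -13/3 ]
  [ 0   1   0   1/6   -1/6 ]
  [ 0  -1   0  -1/3    1/3 ]
R3 := R3 + R2
  [ 1  1  -1   1/3  -13/3 ]
  [ 0  1   0   1/6   -1/6 ]
  [ 0  0   0  -1/6    1/6 ]
R3 := -6·R3
  [ 1  1  -1  1/3  -13/3 ]
  [ 0  1   0  1/6   -1/6 ]
  [ 0  0   0    1     -1 ]
R2 := R2 − 1/6·R3
  [ 1  1  -1  1/3  -13/3 ]
  [ 0  1   0    0      0 ]
  [ 0  0   0    1     -1 ]
R1 := R1 − 1/3·R3
  [ 1  1  -1  0  -4 ]
  [ 0  1   0  0   0 ]
  [ 0  0   0  1  -1 ]
R1 := R1 − R2
  [ 1  0  -1  0  -4 ]
  [ 0  1   0  0   0 ]
  [ 0  0   0  1  -1 ]

[[1, 0, -1, 0, -4], [0, 1, 0, 0, 0], [0, 0, 0, 1, -1]]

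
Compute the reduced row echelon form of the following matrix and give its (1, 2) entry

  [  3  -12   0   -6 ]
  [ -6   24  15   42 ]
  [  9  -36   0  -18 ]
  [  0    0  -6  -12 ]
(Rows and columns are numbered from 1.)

Multiply r1 by 1/3.
Add 6 times r1 to r2.
Subtract 9 times r1 from r3.
Multiply r2 by 1/15.
Add 6 times r2 to r4.

-4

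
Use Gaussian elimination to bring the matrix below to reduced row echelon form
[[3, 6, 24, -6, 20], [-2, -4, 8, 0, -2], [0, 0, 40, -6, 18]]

Multiply r1 by 1/3.
  [  1   2   8  -2  20/3 ]
  [ -2  -4   8   0    -2 ]
  [  0   0  40  -6    18 ]
Add 2 times r1 to r2.
  [ 1  2   8  -2  20/3 ]
  [ 0  0  24  -4  34/3 ]
  [ 0  0  40  -6    18 ]
Multiply r2 by 1/24.
  [ 1  2   8    -2   20/3 ]
  [ 0  0   1  -1/6  17/36 ]
  [ 0  0  40    -6     18 ]
Subtract 40 times r2 from r3.
  [ 1  2  8    -2   20/3 ]
  [ 0  0  1  -1/6  17/36 ]
  [ 0  0  0   2/3   -8/9 ]
Multiply r3 by 3/2.
  [ 1  2  8    -2   20/3 ]
  [ 0  0  1  -1/6  17/36 ]
  [ 0  0  0     1   -4/3 ]
Add 1/6 times r3 to r2.
  [ 1  2  8  -2  20/3 ]
  [ 0  0  1   0   1/4 ]
  [ 0  0  0   1  -4/3 ]
Add 2 times r3 to r1.
  [ 1  2  8  0     4 ]
  [ 0  0  1  0   1/4 ]
  [ 0  0  0  1  -4/3 ]
Subtract 8 times r2 from r1.
  [ 1  2  0  0     2 ]
  [ 0  0  1  0   1/4 ]
  [ 0  0  0  1  -4/3 ]

[[1, 2, 0, 0, 2], [0, 0, 1, 0, 1/4], [0, 0, 0, 1, -4/3]]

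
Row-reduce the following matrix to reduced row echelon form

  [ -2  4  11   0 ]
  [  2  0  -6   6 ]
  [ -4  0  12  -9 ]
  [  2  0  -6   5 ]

[[1, 0, -3, 0], [0, 1, 5/4, 0], [0, 0, 0, 1], [0, 0, 0, 0]]

ρ1 -> -1/2·ρ1
  [  1  -2  -11/2   0 ]
  [  2   0     -6   6 ]
  [ -4   0     12  -9 ]
  [  2   0     -6   5 ]
ρ2 -> ρ2 − 2·ρ1
  [  1  -2  -11/2   0 ]
  [  0   4      5   6 ]
  [ -4   0     12  -9 ]
  [  2   0     -6   5 ]
ρ3 -> ρ3 + 4·ρ1
  [ 1  -2  -11/2   0 ]
  [ 0   4      5   6 ]
  [ 0  -8    -10  -9 ]
  [ 2   0     -6   5 ]
ρ4 -> ρ4 − 2·ρ1
  [ 1  -2  -11/2   0 ]
  [ 0   4      5   6 ]
  [ 0  -8    -10  -9 ]
  [ 0   4      5   5 ]
ρ2 -> 1/4·ρ2
  [ 1  -2  -11/2    0 ]
  [ 0   1    5/4  3/2 ]
  [ 0  -8    -10   -9 ]
  [ 0   4      5    5 ]
ρ3 -> ρ3 + 8·ρ2
  [ 1  -2  -11/2    0 ]
  [ 0   1    5/4  3/2 ]
  [ 0   0      0    3 ]
  [ 0   4      5    5 ]
ρ4 -> ρ4 − 4·ρ2
  [ 1  -2  -11/2    0 ]
  [ 0   1    5/4  3/2 ]
  [ 0   0      0    3 ]
  [ 0   0      0   -1 ]
ρ3 -> 1/3·ρ3
  [ 1  -2  -11/2    0 ]
  [ 0   1    5/4  3/2 ]
  [ 0   0      0    1 ]
  [ 0   0      0   -1 ]
ρ4 -> ρ4 + ρ3
  [ 1  -2  -11/2    0 ]
  [ 0   1    5/4  3/2 ]
  [ 0   0      0    1 ]
  [ 0   0      0    0 ]
ρ2 -> ρ2 − 3/2·ρ3
  [ 1  -2  -11/2  0 ]
  [ 0   1    5/4  0 ]
  [ 0   0      0  1 ]
  [ 0   0      0  0 ]
ρ1 -> ρ1 + 2·ρ2
  [ 1  0   -3  0 ]
  [ 0  1  5/4  0 ]
  [ 0  0    0  1 ]
  [ 0  0    0  0 ]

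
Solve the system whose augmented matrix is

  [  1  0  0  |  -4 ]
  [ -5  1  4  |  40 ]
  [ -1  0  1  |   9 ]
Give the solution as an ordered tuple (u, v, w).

(-4, 0, 5)

R2 := R2 + 5·R1
  [  1  0  0  |  -4 ]
  [  0  1  4  |  20 ]
  [ -1  0  1  |   9 ]
R3 := R3 + R1
  [ 1  0  0  |  -4 ]
  [ 0  1  4  |  20 ]
  [ 0  0  1  |   5 ]
R2 := R2 − 4·R3
  [ 1  0  0  |  -4 ]
  [ 0  1  0  |   0 ]
  [ 0  0  1  |   5 ]
Reading off the last column: u = -4, v = 0, w = 5.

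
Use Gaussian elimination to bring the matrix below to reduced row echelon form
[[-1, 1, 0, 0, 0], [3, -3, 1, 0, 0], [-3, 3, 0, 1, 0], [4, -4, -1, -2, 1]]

R1 → -1·R1
  [  1  -1   0   0  0 ]
  [  3  -3   1   0  0 ]
  [ -3   3   0   1  0 ]
  [  4  -4  -1  -2  1 ]
R2 → R2 − 3·R1
  [  1  -1   0   0  0 ]
  [  0   0   1   0  0 ]
  [ -3   3   0   1  0 ]
  [  4  -4  -1  -2  1 ]
R3 → R3 + 3·R1
  [ 1  -1   0   0  0 ]
  [ 0   0   1   0  0 ]
  [ 0   0   0   1  0 ]
  [ 4  -4  -1  -2  1 ]
R4 → R4 − 4·R1
  [ 1  -1   0   0  0 ]
  [ 0   0   1   0  0 ]
  [ 0   0   0   1  0 ]
  [ 0   0  -1  -2  1 ]
R4 → R4 + R2
  [ 1  -1  0   0  0 ]
  [ 0   0  1   0  0 ]
  [ 0   0  0   1  0 ]
  [ 0   0  0  -2  1 ]
R4 → R4 + 2·R3
  [ 1  -1  0  0  0 ]
  [ 0   0  1  0  0 ]
  [ 0   0  0  1  0 ]
  [ 0   0  0  0  1 ]

[[1, -1, 0, 0, 0], [0, 0, 1, 0, 0], [0, 0, 0, 1, 0], [0, 0, 0, 0, 1]]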